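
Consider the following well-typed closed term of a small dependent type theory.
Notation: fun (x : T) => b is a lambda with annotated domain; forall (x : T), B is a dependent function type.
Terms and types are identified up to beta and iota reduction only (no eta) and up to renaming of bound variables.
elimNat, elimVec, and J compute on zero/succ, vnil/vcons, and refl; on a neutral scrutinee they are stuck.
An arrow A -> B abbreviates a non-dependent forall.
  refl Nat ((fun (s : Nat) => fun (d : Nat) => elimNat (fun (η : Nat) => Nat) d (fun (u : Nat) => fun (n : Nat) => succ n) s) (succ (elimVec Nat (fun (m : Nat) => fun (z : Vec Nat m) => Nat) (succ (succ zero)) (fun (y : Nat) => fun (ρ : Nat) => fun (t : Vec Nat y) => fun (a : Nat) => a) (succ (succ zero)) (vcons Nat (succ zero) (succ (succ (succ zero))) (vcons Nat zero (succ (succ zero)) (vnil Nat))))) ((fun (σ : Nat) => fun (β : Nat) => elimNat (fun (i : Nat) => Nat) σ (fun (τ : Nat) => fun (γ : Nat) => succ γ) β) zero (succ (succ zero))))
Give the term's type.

the term's type:
  Eq Nat (succ (succ (succ (succ (succ zero))))) (succ (succ (succ (succ (succ zero)))))


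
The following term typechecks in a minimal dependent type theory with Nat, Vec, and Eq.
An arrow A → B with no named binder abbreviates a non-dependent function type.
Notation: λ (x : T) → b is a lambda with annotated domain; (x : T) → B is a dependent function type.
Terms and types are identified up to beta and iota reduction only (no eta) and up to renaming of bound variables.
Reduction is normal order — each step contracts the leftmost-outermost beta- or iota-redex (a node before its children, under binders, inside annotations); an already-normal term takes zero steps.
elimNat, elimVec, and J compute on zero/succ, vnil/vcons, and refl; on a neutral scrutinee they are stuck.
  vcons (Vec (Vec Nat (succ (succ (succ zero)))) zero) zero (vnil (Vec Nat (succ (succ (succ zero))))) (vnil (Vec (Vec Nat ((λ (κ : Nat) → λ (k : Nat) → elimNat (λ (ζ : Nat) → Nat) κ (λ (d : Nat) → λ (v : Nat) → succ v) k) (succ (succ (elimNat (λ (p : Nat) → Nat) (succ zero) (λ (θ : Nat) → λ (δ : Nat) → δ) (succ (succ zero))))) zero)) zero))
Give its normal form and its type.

resulting normal form:
  vcons (Vec (Vec Nat (succ (succ (succ zero)))) zero) zero (vnil (Vec Nat (succ (succ (succ zero))))) (vnil (Vec (Vec Nat (succ (succ (succ zero)))) zero))
inferred type:
  Vec (Vec (Vec Nat (succ (succ (succ zero)))) zero) (succ zero)


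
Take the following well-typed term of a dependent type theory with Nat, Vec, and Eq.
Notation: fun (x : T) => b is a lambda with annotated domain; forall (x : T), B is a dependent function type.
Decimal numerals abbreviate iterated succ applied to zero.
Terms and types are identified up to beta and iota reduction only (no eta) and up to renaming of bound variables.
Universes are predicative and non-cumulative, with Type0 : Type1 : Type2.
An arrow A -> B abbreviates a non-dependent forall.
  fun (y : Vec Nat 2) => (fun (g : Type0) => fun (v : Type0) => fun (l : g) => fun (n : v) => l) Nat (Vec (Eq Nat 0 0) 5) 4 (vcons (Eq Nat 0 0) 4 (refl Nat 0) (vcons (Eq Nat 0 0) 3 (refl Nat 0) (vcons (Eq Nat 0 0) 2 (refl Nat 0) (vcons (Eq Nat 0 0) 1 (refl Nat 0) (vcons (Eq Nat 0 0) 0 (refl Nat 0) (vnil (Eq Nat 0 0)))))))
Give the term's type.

the term's type:
  Vec Nat 2 -> Nat


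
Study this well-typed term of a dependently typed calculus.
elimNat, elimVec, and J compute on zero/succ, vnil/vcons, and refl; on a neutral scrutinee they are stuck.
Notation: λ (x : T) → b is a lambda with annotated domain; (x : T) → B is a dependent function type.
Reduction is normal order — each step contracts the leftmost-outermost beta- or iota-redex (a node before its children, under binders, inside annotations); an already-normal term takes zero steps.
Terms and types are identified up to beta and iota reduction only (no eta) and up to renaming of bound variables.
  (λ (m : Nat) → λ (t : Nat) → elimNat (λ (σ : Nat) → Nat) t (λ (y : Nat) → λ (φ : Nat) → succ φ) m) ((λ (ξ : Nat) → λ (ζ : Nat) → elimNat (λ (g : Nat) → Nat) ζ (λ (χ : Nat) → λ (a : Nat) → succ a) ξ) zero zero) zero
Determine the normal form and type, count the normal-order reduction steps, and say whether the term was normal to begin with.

normal form:
  zero
type:
  Nat
steps to reach normal form (normal order): 6
term was already normal: no
first redex: a beta-redex


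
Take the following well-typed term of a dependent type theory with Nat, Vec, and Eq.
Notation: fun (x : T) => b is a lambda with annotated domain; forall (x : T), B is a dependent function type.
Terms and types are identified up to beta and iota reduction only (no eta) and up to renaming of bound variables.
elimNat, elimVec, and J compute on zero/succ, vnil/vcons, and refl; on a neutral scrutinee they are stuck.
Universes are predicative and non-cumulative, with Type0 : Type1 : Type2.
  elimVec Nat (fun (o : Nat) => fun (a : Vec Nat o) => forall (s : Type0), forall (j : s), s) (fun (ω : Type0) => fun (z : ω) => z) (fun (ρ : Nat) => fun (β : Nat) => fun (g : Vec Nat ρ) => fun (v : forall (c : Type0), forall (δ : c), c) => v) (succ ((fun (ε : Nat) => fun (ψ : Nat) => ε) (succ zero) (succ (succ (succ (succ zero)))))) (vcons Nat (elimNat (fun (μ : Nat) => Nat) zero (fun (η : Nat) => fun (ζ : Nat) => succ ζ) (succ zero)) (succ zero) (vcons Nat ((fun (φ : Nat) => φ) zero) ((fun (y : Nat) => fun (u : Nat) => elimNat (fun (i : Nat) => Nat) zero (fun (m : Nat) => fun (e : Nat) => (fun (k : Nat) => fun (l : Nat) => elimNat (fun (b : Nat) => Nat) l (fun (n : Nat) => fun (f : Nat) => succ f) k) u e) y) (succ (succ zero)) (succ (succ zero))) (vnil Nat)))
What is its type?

inferred type:
  forall (o : Type0), forall (a : o), o


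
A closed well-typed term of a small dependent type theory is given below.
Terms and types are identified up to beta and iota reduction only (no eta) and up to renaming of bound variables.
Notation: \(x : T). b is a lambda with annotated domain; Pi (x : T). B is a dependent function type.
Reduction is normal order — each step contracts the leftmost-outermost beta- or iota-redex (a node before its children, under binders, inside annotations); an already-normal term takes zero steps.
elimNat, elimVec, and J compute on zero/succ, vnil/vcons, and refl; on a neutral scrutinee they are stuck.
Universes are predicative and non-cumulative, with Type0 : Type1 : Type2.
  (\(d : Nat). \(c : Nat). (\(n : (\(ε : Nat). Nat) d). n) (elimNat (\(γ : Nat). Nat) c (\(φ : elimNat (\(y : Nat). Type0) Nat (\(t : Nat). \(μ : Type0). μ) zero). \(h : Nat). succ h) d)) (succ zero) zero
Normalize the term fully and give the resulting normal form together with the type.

reduced normal form:
  succ zero
type:
  Nat


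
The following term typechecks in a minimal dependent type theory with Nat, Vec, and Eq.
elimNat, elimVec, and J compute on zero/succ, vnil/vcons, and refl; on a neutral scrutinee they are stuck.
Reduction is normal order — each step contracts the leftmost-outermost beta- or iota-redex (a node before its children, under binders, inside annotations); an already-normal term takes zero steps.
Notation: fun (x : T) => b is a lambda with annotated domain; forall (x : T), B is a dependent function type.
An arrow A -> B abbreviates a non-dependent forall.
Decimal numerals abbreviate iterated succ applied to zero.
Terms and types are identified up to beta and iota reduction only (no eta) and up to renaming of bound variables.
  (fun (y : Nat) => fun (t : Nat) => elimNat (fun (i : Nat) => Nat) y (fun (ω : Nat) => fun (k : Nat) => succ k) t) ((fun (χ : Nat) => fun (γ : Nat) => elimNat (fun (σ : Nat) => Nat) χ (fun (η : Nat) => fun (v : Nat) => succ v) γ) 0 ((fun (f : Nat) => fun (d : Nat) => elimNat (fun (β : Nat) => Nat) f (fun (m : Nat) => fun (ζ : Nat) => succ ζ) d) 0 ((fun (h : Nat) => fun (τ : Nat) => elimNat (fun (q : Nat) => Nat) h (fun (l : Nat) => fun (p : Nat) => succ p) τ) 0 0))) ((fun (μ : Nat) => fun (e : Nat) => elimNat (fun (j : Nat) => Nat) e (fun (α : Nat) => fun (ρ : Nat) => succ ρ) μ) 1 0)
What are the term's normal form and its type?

normal form:
  1
the term's type:
  Nat


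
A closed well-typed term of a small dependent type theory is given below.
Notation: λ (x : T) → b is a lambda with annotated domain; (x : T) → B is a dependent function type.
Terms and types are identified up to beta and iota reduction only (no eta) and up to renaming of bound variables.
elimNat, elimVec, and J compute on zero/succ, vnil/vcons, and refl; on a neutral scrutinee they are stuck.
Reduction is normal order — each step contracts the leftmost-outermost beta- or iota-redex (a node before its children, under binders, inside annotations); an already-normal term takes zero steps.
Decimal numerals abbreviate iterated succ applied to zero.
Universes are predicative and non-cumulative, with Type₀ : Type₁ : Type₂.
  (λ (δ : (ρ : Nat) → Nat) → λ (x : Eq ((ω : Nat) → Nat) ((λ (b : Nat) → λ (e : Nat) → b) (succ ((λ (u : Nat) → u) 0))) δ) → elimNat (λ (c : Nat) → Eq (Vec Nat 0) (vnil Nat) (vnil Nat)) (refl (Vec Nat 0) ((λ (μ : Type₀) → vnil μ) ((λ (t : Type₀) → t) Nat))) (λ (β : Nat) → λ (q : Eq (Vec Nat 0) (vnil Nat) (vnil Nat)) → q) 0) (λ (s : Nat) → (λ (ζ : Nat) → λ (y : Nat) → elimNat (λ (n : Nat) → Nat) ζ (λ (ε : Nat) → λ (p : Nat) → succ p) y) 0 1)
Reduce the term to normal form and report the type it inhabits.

normal form:
  λ (δ : Eq ((ρ : Nat) → Nat) (λ (x : Nat) → 1) (λ (ω : Nat) → 1)) → refl (Vec Nat 0) (vnil Nat)
the term's type:
  (δ : Eq ((ρ : Nat) → Nat) (λ (x : Nat) → 1) (λ (ω : Nat) → 1)) → Eq (Vec Nat 0) (vnil Nat) (vnil Nat)
observation: 12 normal-order steps normalize the term, beginning with a beta-redex.


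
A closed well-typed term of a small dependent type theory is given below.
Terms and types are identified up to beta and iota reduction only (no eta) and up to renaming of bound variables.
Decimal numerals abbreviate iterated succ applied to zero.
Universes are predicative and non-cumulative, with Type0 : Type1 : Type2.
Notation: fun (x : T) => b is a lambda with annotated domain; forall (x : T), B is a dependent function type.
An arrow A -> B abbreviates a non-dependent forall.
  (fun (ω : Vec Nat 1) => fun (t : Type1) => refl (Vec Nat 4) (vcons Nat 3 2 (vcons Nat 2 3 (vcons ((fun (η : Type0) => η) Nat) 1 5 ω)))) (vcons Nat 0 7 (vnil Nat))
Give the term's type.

the term's type:
  Type1 -> Eq (Vec Nat 4) (vcons Nat 3 2 (vcons Nat 2 3 (vcons Nat 1 5 (vcons Nat 0 7 (vnil Nat))))) (vcons Nat 3 2 (vcons Nat 2 3 (vcons Nat 1 5 (vcons Nat 0 7 (vnil Nat)))))


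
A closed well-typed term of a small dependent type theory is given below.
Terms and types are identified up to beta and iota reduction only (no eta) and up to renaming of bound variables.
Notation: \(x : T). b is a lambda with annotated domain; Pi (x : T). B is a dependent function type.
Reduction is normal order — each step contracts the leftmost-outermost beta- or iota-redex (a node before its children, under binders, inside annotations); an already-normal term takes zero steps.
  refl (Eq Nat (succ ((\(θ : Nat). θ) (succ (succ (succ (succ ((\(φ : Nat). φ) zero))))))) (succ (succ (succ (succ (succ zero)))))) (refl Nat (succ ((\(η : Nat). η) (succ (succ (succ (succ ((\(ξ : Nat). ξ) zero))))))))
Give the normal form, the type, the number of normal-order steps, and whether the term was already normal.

resulting normal form:
  refl (Eq Nat (succ (succ (succ (succ (succ zero))))) (succ (succ (succ (succ (succ zero)))))) (refl Nat (succ (succ (succ (succ (succ zero))))))
type:
  Eq (Eq Nat (succ (succ (succ (succ (succ zero))))) (succ (succ (succ (succ (succ zero)))))) (refl Nat (succ (succ (succ (succ (succ zero)))))) (refl Nat (succ (succ (succ (succ (succ zero))))))
steps to reach normal form (normal order): 4
term was already normal: no
first redex: a beta-redex


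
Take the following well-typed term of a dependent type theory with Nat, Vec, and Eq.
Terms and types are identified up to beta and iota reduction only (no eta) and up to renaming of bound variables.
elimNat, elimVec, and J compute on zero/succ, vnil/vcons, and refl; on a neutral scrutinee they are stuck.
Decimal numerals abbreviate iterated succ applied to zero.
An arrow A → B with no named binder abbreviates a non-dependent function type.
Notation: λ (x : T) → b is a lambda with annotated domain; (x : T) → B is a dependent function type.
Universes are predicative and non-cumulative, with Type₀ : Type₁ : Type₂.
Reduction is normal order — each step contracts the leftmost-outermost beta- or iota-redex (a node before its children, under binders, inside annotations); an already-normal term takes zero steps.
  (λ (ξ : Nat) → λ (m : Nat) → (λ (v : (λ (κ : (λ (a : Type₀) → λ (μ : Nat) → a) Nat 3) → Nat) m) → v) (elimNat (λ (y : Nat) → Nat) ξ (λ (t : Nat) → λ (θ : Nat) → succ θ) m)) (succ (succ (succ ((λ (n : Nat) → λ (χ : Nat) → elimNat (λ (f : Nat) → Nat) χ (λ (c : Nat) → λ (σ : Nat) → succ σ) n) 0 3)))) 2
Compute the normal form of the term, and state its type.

normal form:
  8
inferred type:
  Nat
observation: the term reaches its normal form after 13 normal-order steps.


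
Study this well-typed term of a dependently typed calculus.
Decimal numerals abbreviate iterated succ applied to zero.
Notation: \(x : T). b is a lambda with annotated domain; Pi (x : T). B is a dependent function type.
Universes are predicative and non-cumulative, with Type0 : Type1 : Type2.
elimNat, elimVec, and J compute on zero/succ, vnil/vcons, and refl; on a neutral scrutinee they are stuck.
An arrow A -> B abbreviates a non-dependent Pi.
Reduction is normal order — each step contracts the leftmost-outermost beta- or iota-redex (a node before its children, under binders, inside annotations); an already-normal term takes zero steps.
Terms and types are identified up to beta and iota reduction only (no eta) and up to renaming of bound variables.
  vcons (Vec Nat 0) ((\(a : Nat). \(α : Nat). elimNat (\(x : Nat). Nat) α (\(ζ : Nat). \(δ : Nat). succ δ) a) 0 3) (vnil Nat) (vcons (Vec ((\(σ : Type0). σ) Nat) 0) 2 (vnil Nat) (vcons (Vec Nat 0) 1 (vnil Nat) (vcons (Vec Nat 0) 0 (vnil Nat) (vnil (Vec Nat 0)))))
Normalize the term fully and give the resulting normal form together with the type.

reduced normal form:
  vcons (Vec Nat 0) 3 (vnil Nat) (vcons (Vec Nat 0) 2 (vnil Nat) (vcons (Vec Nat 0) 1 (vnil Nat) (vcons (Vec Nat 0) 0 (vnil Nat) (vnil (Vec Nat 0)))))
inferred type:
  Vec (Vec Nat 0) 4
observation: the term reaches its normal form after 4 normal-order steps.


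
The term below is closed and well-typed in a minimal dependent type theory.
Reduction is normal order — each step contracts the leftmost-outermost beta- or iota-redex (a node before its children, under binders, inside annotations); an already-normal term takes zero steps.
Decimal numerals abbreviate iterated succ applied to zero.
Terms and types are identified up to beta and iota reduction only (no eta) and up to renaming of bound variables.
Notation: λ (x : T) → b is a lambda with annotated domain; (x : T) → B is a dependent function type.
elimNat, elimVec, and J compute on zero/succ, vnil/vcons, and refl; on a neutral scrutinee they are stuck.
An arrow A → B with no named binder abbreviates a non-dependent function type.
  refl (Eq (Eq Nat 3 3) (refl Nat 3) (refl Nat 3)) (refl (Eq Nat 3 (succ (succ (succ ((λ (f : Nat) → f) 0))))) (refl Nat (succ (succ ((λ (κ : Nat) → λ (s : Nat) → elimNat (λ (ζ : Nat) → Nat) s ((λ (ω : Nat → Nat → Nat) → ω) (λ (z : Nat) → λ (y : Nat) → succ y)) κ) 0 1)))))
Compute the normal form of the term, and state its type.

reduced normal form:
  refl (Eq (Eq Nat 3 3) (refl Nat 3) (refl Nat 3)) (refl (Eq Nat 3 3) (refl Nat 3))
the term's type:
  Eq (Eq (Eq Nat 3 3) (refl Nat 3) (refl Nat 3)) (refl (Eq Nat 3 3) (refl Nat 3)) (refl (Eq Nat 3 3) (refl Nat 3))


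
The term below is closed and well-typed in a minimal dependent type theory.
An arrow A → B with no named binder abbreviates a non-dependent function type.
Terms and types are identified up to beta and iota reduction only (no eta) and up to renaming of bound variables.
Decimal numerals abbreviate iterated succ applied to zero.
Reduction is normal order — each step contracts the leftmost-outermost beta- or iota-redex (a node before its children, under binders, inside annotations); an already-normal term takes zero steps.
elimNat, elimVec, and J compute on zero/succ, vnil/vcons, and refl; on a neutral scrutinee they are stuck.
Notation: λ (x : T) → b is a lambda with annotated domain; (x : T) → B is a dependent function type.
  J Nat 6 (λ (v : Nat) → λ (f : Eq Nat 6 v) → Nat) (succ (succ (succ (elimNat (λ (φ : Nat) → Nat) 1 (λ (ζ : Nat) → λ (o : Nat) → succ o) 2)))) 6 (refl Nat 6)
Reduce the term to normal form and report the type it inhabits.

reduced normal form:
  6
type:
  Nat
observation: the leftmost-outermost redex is a J iota-redex, and normalization takes 8 steps.


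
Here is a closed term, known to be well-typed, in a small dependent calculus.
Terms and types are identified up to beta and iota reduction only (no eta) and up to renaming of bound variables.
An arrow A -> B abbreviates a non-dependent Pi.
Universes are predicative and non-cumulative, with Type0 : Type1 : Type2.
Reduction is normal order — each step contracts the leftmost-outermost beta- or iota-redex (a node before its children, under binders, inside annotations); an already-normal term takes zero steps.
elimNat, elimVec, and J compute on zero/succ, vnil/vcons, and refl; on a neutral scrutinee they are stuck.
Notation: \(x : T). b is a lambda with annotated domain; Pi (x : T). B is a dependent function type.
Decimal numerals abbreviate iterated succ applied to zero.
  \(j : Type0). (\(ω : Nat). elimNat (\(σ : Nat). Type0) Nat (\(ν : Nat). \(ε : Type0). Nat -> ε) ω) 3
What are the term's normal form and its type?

resulting normal form:
  \(j : Type0). Nat -> Nat -> Nat -> Nat
inferred type:
  Type0 -> Type0
observation: the leftmost-outermost redex is a beta-redex, and normalization takes 11 steps.


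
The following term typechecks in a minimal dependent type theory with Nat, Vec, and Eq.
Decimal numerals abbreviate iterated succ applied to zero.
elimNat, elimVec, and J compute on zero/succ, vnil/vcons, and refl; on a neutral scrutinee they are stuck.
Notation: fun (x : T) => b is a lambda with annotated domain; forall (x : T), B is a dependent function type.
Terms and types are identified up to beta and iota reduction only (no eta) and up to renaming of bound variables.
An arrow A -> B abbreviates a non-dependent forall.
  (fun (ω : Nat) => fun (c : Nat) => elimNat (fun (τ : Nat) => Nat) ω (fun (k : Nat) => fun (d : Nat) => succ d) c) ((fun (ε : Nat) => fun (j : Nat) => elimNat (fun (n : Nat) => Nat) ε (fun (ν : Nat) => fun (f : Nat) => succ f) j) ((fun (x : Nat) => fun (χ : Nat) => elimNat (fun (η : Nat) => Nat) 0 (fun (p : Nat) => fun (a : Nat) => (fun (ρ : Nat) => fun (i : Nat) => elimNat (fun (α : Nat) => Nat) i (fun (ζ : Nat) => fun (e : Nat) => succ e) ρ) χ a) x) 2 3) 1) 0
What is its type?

type:
  Nat


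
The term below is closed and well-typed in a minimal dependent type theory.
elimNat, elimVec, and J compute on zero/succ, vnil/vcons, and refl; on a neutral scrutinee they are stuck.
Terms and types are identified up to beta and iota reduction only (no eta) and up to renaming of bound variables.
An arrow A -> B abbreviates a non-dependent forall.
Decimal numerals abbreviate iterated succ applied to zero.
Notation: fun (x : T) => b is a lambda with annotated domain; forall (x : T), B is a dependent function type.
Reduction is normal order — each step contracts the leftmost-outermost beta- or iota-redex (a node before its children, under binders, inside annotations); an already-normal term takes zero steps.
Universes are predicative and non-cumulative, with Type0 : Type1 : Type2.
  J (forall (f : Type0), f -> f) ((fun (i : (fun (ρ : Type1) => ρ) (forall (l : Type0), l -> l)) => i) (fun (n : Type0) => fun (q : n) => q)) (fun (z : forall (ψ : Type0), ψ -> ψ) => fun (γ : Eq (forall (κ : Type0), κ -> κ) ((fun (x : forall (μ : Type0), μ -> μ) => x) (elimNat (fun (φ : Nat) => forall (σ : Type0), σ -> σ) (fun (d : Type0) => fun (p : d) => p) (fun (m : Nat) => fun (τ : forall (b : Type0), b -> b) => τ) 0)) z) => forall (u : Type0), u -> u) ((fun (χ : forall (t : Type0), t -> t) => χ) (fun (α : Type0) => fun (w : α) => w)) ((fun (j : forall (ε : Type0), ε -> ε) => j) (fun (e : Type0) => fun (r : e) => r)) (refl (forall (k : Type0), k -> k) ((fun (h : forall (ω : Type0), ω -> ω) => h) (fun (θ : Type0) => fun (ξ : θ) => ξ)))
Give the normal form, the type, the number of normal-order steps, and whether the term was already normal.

reduced normal form:
  fun (f : Type0) => fun (i : f) => i
the term's type:
  forall (f : Type0), f -> f
steps to reach normal form (normal order): 2
started in normal form: no
first contracted redex: a J iota-redex


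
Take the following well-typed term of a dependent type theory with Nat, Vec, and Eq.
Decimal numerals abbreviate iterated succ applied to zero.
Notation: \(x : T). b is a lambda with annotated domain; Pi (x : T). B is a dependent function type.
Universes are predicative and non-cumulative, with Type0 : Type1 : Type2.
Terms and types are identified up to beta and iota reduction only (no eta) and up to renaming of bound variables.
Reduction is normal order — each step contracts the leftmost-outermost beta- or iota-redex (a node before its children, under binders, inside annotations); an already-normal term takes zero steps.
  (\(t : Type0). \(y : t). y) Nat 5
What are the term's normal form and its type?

resulting normal form:
  5
type:
  Nat


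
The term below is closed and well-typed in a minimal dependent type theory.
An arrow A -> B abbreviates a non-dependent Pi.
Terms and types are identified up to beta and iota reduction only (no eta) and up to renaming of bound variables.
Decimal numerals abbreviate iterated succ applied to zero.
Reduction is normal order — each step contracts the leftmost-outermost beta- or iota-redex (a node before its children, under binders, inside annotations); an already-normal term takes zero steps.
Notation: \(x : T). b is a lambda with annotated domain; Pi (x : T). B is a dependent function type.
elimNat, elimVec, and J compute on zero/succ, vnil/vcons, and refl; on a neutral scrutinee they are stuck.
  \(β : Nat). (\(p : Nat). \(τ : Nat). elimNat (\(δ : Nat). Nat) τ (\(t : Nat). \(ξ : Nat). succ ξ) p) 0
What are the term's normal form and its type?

reduced normal form:
  \(β : Nat). \(p : Nat). p
inferred type:
  Nat -> Nat -> Nat
observation: reduction starts at a beta-redex, and 2 normal-order steps reach the normal form.


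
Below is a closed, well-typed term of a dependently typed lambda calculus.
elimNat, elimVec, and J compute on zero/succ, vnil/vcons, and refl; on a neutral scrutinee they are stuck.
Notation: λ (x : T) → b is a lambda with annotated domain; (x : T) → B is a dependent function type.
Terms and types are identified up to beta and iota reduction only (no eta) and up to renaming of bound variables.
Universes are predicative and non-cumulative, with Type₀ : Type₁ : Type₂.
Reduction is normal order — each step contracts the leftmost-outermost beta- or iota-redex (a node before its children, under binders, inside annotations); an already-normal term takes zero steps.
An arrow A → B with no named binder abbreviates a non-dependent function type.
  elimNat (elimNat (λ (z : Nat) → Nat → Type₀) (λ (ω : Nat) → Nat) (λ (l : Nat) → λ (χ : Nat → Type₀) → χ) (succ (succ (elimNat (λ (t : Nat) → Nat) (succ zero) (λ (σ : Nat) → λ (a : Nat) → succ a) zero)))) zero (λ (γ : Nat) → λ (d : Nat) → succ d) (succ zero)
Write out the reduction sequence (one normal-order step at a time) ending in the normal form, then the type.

normal-order reduction:
  elimNat (elimNat (λ (z : Nat) → Nat → Type₀) (λ (ω : Nat) → Nat) (λ (l : Nat) → λ (χ : Nat → Type₀) → χ) (succ (succ (elimNat (λ (t : Nat) → Nat) (succ zero) (λ (σ : Nat) → λ (a : Nat) → succ a) zero)))) zero (λ (γ : Nat) → λ (d : Nat) → succ d) (succ zero)
  ~> (λ (z : Nat) → λ (ω : Nat) → succ ω) zero (elimNat (elimNat (λ (l : Nat) → Nat → Type₀) (λ (χ : Nat) → Nat) (λ (t : Nat) → λ (σ : Nat → Type₀) → σ) (succ (succ (elimNat (λ (a : Nat) → Nat) (succ zero) (λ (γ : Nat) → λ (d : Nat) → succ d) zero)))) zero (λ (μ : Nat) → λ (g : Nat) → succ g) zero)
  ~> (λ (z : Nat) → succ z) (elimNat (elimNat (λ (ω : Nat) → Nat → Type₀) (λ (l : Nat) → Nat) (λ (χ : Nat) → λ (t : Nat → Type₀) → t) (succ (succ (elimNat (λ (σ : Nat) → Nat) (succ zero) (λ (a : Nat) → λ (γ : Nat) → succ γ) zero)))) zero (λ (d : Nat) → λ (μ : Nat) → succ μ) zero)
  ~> succ (elimNat (elimNat (λ (z : Nat) → Nat → Type₀) (λ (ω : Nat) → Nat) (λ (l : Nat) → λ (χ : Nat → Type₀) → χ) (succ (succ (elimNat (λ (t : Nat) → Nat) (succ zero) (λ (σ : Nat) → λ (a : Nat) → succ a) zero)))) zero (λ (γ : Nat) → λ (d : Nat) → succ d) zero)
  ~> succ zero
the term's type:
  Nat


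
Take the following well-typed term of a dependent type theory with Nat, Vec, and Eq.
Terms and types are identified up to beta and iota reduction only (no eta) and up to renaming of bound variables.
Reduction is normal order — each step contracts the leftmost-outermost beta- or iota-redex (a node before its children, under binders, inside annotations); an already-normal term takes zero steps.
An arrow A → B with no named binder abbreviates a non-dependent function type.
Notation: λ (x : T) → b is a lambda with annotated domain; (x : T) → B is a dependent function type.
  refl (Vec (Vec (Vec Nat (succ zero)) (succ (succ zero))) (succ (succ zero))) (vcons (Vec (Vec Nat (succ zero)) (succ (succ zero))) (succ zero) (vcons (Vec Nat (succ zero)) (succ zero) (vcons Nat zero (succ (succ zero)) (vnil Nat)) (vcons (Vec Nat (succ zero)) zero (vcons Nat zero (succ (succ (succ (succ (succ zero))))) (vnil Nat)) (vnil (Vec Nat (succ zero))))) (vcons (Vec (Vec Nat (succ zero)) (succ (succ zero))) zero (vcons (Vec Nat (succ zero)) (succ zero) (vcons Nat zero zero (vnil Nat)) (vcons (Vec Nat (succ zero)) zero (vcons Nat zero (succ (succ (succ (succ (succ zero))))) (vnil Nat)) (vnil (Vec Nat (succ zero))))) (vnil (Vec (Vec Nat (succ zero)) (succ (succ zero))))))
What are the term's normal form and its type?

reduced normal form:
  refl (Vec (Vec (Vec Nat (succ zero)) (succ (succ zero))) (succ (succ zero))) (vcons (Vec (Vec Nat (succ zero)) (succ (succ zero))) (succ zero) (vcons (Vec Nat (succ zero)) (succ zero) (vcons Nat zero (succ (succ zero)) (vnil Nat)) (vcons (Vec Nat (succ zero)) zero (vcons Nat zero (succ (succ (succ (succ (succ zero))))) (vnil Nat)) (vnil (Vec Nat (succ zero))))) (vcons (Vec (Vec Nat (succ zero)) (succ (succ zero))) zero (vcons (Vec Nat (succ zero)) (succ zero) (vcons Nat zero zero (vnil Nat)) (vcons (Vec Nat (succ zero)) zero (vcons Nat zero (succ (succ (succ (succ (succ zero))))) (vnil Nat)) (vnil (Vec Nat (succ zero))))) (vnil (Vec (Vec Nat (succ zero)) (succ (succ zero))))))
type:
  Eq (Vec (Vec (Vec Nat (succ zero)) (succ (succ zero))) (succ (succ zero))) (vcons (Vec (Vec Nat (succ zero)) (succ (succ zero))) (succ zero) (vcons (Vec Nat (succ zero)) (succ zero) (vcons Nat zero (succ (succ zero)) (vnil Nat)) (vcons (Vec Nat (succ zero)) zero (vcons Nat zero (succ (succ (succ (succ (succ zero))))) (vnil Nat)) (vnil (Vec Nat (succ zero))))) (vcons (Vec (Vec Nat (succ zero)) (succ (succ zero))) zero (vcons (Vec Nat (succ zero)) (succ zero) (vcons Nat zero zero (vnil Nat)) (vcons (Vec Nat (succ zero)) zero (vcons Nat zero (succ (succ (succ (succ (succ zero))))) (vnil Nat)) (vnil (Vec Nat (succ zero))))) (vnil (Vec (Vec Nat (succ zero)) (succ (succ zero)))))) (vcons (Vec (Vec Nat (succ zero)) (succ (succ zero))) (succ zero) (vcons (Vec Nat (succ zero)) (succ zero) (vcons Nat zero (succ (succ zero)) (vnil Nat)) (vcons (Vec Nat (succ zero)) zero (vcons Nat zero (succ (succ (succ (succ (succ zero))))) (vnil Nat)) (vnil (Vec Nat (succ zero))))) (vcons (Vec (Vec Nat (succ zero)) (succ (succ zero))) zero (vcons (Vec Nat (succ zero)) (succ zero) (vcons Nat zero zero (vnil Nat)) (vcons (Vec Nat (succ zero)) zero (vcons Nat zero (succ (succ (succ (succ (succ zero))))) (vnil Nat)) (vnil (Vec Nat (succ zero))))) (vnil (Vec (Vec Nat (succ zero)) (succ (succ zero))))))


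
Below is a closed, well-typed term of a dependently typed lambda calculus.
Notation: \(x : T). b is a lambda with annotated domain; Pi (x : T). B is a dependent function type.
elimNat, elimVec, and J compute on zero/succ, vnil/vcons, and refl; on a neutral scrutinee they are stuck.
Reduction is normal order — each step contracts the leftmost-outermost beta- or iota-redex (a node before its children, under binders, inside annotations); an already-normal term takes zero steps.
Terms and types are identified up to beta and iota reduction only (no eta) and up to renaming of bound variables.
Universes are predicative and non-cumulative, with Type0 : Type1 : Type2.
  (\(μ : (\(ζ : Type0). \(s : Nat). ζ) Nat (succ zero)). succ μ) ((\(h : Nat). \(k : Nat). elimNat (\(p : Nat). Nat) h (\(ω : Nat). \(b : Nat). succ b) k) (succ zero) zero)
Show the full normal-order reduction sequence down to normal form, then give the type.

normal-order reduction sequence:
  (\(μ : (\(ζ : Type0). \(s : Nat). ζ) Nat (succ zero)). succ μ) ((\(h : Nat). \(k : Nat). elimNat (\(p : Nat). Nat) h (\(ω : Nat). \(b : Nat). succ b) k) (succ zero) zero)
  ~> succ ((\(μ : Nat). \(ζ : Nat). elimNat (\(s : Nat). Nat) μ (\(h : Nat). \(k : Nat). succ k) ζ) (succ zero) zero)
  ~> succ ((\(μ : Nat). elimNat (\(ζ : Nat). Nat) (succ zero) (\(s : Nat). \(h : Nat). succ h) μ) zero)
  ~> succ (elimNat (\(μ : Nat). Nat) (succ zero) (\(ζ : Nat). \(s : Nat). succ s) zero)
  ~> succ (succ zero)
type:
  Nat


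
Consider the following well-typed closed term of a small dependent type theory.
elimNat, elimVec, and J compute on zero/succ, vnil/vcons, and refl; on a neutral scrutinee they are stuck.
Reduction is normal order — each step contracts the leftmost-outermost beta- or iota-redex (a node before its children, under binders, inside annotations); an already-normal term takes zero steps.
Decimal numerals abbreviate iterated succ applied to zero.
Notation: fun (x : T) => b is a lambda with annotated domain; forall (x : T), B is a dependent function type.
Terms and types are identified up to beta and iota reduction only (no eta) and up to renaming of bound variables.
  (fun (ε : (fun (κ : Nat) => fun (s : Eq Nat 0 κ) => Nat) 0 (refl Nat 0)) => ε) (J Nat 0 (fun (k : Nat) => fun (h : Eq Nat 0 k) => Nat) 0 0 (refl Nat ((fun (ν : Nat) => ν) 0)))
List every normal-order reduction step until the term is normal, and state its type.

normal-order reduction sequence:
  (fun (ε : (fun (κ : Nat) => fun (s : Eq Nat 0 κ) => Nat) 0 (refl Nat 0)) => ε) (J Nat 0 (fun (k : Nat) => fun (h : Eq Nat 0 k) => Nat) 0 0 (refl Nat ((fun (ν : Nat) => ν) 0)))
  ~> J Nat 0 (fun (ε : Nat) => fun (κ : Eq Nat 0 ε) => Nat) 0 0 (refl Nat ((fun (s : Nat) => s) 0))
  ~> 0
the term's type:
  Nat


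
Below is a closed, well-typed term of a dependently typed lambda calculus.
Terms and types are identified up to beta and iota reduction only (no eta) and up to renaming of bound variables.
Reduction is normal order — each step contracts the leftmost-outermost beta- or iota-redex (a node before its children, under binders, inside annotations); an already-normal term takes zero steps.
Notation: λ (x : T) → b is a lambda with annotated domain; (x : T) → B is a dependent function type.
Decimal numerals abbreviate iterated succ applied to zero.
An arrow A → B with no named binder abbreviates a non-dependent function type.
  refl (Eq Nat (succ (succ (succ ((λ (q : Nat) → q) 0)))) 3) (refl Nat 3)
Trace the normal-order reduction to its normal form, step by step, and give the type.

normal-order reduction:
  refl (Eq Nat (succ (succ (succ ((λ (q : Nat) → q) 0)))) 3) (refl Nat 3)
  ~> refl (Eq Nat 3 3) (refl Nat 3)
inferred type:
  Eq (Eq Nat 3 3) (refl Nat 3) (refl Nat 3)


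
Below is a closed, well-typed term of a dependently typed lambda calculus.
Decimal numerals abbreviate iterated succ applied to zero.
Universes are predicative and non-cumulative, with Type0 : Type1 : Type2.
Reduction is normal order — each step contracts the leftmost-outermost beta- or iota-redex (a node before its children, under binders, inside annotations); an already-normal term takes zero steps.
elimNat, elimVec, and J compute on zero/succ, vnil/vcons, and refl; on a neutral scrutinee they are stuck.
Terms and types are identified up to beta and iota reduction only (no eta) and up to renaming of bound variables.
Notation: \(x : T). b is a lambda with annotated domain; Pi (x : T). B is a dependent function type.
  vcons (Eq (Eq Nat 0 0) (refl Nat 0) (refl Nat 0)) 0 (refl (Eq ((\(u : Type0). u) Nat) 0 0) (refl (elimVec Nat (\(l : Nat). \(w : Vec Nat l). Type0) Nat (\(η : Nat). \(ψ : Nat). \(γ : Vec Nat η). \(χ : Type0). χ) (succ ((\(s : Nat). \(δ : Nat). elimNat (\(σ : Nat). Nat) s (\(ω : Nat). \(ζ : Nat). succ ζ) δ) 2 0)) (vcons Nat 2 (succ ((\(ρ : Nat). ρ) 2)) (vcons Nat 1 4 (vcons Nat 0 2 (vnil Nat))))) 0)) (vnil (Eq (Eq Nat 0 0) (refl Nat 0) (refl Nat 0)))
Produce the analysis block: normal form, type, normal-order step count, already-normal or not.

resulting normal form:
  vcons (Eq (Eq Nat 0 0) (refl Nat 0) (refl Nat 0)) 0 (refl (Eq Nat 0 0) (refl Nat 0)) (vnil (Eq (Eq Nat 0 0) (refl Nat 0) (refl Nat 0)))
the term's type:
  Vec (Eq (Eq Nat 0 0) (refl Nat 0) (refl Nat 0)) 1
reduction steps (normal order): 17
already normal: no
first redex: a beta-redex


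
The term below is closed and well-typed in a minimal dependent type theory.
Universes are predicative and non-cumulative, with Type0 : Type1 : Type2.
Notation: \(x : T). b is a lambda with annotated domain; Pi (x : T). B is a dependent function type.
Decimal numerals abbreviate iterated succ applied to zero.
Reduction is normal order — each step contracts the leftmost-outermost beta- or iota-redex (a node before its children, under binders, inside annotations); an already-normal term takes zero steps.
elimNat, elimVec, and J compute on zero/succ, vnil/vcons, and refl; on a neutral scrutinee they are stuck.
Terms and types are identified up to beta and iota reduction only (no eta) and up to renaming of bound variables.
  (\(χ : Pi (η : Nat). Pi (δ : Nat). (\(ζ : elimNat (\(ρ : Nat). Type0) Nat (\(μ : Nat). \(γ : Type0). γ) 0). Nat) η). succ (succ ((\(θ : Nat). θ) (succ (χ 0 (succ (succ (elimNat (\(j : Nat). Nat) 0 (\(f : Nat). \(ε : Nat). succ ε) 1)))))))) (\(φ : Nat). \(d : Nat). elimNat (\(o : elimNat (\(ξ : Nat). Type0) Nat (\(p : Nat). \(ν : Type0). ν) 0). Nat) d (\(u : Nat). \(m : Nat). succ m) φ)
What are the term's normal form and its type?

resulting normal form:
  6
type:
  Nat


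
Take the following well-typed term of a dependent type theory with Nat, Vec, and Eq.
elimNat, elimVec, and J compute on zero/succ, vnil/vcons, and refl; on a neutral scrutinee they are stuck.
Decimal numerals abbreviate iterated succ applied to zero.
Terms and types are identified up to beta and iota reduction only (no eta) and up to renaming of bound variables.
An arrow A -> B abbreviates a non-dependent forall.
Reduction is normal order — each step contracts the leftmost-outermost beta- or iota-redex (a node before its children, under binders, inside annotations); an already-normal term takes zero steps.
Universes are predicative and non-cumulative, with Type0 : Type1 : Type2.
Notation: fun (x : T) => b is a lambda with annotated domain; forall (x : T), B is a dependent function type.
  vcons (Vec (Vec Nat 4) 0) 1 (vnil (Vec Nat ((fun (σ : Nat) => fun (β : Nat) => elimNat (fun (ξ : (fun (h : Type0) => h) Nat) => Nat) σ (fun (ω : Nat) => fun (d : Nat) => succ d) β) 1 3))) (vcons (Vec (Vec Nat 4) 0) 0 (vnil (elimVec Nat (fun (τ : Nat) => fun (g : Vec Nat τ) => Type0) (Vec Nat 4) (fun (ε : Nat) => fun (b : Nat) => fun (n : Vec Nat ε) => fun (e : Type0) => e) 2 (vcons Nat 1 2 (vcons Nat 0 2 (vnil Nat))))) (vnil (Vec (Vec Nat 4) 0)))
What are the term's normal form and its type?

normal form:
  vcons (Vec (Vec Nat 4) 0) 1 (vnil (Vec Nat 4)) (vcons (Vec (Vec Nat 4) 0) 0 (vnil (Vec Nat 4)) (vnil (Vec (Vec Nat 4) 0)))
inferred type:
  Vec (Vec (Vec Nat 4) 0) 2
observation: 23 normal-order steps normalize the term, beginning with a beta-redex.


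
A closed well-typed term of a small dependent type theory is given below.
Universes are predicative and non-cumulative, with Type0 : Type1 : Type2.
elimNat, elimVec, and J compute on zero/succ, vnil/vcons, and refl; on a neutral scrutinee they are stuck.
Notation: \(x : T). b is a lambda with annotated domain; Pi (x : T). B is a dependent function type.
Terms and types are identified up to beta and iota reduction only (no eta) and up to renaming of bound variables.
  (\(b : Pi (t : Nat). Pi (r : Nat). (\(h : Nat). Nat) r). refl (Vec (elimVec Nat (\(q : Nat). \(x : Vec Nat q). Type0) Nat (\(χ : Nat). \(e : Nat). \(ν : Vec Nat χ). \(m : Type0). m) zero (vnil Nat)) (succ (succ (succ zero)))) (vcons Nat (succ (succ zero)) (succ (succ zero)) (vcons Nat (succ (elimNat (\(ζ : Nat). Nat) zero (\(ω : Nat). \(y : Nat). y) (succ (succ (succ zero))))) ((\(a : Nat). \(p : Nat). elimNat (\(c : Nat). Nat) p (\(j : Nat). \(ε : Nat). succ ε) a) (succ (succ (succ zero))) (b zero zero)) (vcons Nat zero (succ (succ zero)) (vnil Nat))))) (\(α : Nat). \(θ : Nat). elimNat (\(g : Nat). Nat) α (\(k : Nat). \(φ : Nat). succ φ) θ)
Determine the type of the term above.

type:
  Eq (Vec Nat (succ (succ (succ zero)))) (vcons Nat (succ (succ zero)) (succ (succ zero)) (vcons Nat (succ zero) (succ (succ (succ zero))) (vcons Nat zero (succ (succ zero)) (vnil Nat)))) (vcons Nat (succ (succ zero)) (succ (succ zero)) (vcons Nat (succ zero) (succ (succ (succ zero))) (vcons Nat zero (succ (succ zero)) (vnil Nat))))


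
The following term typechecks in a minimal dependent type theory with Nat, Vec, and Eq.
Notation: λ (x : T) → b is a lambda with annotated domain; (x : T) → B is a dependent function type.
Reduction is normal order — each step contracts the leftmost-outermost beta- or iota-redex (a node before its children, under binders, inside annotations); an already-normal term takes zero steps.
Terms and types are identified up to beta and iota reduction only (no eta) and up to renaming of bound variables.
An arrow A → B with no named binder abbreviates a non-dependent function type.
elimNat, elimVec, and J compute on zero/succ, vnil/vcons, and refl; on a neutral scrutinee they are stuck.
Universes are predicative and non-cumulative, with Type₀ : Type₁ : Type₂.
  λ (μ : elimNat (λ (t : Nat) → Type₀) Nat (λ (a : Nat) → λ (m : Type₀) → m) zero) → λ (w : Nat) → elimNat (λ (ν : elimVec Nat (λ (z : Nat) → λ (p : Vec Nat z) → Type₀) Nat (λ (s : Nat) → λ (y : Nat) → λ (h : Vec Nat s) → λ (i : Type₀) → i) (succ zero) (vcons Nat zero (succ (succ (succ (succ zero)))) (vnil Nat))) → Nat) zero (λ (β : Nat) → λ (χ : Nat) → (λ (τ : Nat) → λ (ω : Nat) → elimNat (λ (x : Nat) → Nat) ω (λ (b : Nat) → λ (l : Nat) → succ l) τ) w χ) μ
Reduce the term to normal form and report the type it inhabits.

normal form:
  λ (μ : Nat) → λ (t : Nat) → elimNat (λ (a : Nat) → Nat) zero (λ (m : Nat) → λ (w : Nat) → elimNat (λ (ν : Nat) → Nat) w (λ (z : Nat) → λ (p : Nat) → succ p) t) μ
the term's type:
  Nat → Nat → Nat
observation: 9 normal-order steps normalize the term, beginning with an elimNat iota-redex.


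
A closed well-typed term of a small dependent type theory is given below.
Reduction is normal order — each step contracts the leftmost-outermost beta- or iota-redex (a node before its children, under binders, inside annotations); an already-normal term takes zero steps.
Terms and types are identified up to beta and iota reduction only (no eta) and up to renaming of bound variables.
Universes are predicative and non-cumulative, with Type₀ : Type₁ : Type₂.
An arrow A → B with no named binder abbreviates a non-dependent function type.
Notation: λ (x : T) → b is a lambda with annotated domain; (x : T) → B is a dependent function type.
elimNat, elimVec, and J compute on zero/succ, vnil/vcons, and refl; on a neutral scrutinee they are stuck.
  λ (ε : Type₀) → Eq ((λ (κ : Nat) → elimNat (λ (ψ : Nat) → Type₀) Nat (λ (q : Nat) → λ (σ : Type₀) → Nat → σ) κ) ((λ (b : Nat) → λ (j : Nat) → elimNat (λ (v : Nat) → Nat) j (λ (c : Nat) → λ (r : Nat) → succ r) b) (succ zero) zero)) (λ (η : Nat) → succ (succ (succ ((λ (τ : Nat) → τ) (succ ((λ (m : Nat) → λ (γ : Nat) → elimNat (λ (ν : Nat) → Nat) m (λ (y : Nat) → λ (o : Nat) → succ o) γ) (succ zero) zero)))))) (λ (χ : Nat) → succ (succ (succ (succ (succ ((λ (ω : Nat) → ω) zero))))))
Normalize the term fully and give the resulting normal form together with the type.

resulting normal form:
  λ (ε : Type₀) → Eq (Nat → Nat) (λ (κ : Nat) → succ (succ (succ (succ (succ zero))))) (λ (ψ : Nat) → succ (succ (succ (succ (succ zero)))))
type:
  Type₀ → Type₀
observation: 16 normal-order steps separate the term from its normal form.
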